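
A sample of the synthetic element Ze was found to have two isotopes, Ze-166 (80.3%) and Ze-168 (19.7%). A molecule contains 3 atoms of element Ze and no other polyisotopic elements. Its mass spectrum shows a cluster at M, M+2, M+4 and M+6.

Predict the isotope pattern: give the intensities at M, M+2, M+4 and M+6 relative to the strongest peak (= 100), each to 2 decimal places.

Each Ze atom is independently Ze-166 (p = 0.803) or Ze-168 (q = 0.197); the cluster is the binomial expansion (p + q)^3.
P(M) = 0.803^3 = 0.517782
P(M+2) = 3 × 0.803^2 × 0.197^1 = 0.381082
P(M+4) = 3 × 0.803^1 × 0.197^2 = 0.093491
P(M+6) = 0.197^3 = 0.007645
The M peak is largest (0.517782); scaling to 100 gives 100.00 : 73.60 : 18.06 : 1.48.

100.00 : 73.60 : 18.06 : 1.48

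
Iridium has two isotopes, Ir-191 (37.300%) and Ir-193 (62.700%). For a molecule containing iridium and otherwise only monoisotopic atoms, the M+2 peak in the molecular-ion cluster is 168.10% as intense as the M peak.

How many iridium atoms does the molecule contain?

With n Ir atoms, P(M+2)/P(M) = C(n,1)·p^(n−1)q / p^n = n·q/p = n · 0.62700/0.37300.
n = 1.6810 × 0.37300/0.62700 = 1.00 ≈ 1

1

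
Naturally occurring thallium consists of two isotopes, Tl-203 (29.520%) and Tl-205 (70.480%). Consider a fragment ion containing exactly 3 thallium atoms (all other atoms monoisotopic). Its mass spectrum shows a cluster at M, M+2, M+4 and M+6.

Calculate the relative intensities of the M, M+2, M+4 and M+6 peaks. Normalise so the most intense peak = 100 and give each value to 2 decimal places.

Expanding (0.29520 + 0.70480)^3:
P(M) = 0.29520^3 = 0.025725
P(M+2) = 3 × 0.29520^2 × 0.70480^1 = 0.184255
P(M+4) = 3 × 0.29520^1 × 0.70480^2 = 0.439916
P(M+6) = 0.70480^3 = 0.350104
The M+4 peak is largest (0.439916); scaling to 100 gives 5.85 : 41.88 : 100.00 : 79.58.

5.85 : 41.88 : 100.00 : 79.58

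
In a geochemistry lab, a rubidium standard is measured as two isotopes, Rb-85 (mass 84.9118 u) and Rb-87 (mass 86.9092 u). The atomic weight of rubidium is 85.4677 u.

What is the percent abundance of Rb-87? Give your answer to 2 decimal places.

With x = fraction of Rb-85 (so Rb-87 is 1 − x):
84.9118·x + 86.9092·(1 − x) = 85.4677
(84.9118 − 86.9092)·x = 85.4677 − 86.9092
x = -1.4415 / -1.9974 = 0.72169 → 72.17% Rb-85, 27.83% Rb-87.

27.83%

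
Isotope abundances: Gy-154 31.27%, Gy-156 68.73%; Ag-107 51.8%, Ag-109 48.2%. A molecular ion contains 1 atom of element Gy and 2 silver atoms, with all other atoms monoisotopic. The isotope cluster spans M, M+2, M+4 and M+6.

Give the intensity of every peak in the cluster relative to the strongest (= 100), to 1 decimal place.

20.2 : 81.9 : 100.0 : 38.4

Element Gy pattern (n=1): 0.3127 : 0.6873
Silver pattern (n=2): 0.268324 : 0.499352 : 0.232324
Convolve the two distributions (both contribute in 2-u steps):
  M: 0.3127×0.268324 = 0.083905
  M+2: 0.3127×0.499352 + 0.6873×0.268324 = 0.340566
  M+4: 0.3127×0.232324 + 0.6873×0.499352 = 0.415852
  M+6: 0.6873×0.232324 = 0.159676
Scale to base peak (0.415852) = 100: 20.2 : 81.9 : 100.0 : 38.4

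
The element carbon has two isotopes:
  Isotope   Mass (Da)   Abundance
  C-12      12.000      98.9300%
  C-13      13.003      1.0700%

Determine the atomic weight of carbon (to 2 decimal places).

Ar = Σ fᵢ·mᵢ = 0.989300 × 12.000 + 0.010700 × 13.003
= 11.8716 + 0.1391 = 12.0107 Da

12.01 Da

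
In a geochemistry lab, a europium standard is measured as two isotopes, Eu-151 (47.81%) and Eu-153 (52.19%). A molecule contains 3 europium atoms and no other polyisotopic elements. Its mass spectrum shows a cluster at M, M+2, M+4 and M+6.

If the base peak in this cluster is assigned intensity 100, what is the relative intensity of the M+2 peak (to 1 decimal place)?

91.6

(0.4781 + 0.5219)^3 gives M 0.1093, M+2 0.3579, M+4 0.3907, M+6 0.1422; the largest is M+4.
P(M+4) = C(3,2) × 0.4781^1 × 0.5219^2 = 3 × 0.4781 × 0.27237961 = 0.390674 (base)
P(M+2) = C(3,1) × 0.4781^2 × 0.5219^1 = 3 × 0.22857961 × 0.5219 = 0.357887
Relative intensity = 0.357887 / 0.390674 × 100 = 91.6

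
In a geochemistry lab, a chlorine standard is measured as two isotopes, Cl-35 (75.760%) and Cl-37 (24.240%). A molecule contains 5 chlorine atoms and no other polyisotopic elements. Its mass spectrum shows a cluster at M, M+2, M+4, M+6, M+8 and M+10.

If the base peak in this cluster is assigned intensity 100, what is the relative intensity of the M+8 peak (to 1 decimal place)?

3.3

(0.75760 + 0.24240)^5 gives M 0.2496, M+2 0.3993, M+4 0.2555, M+6 0.0817, M+8 0.0131, M+10 0.0008; the largest is M+2.
P(M+2) = C(5,1) × 0.75760^4 × 0.24240^1 = 5 × 0.32942751 × 0.2424 = 0.399266 (base)
P(M+8) = C(5,4) × 0.75760^1 × 0.24240^4 = 5 × 0.7576 × 0.00345247 = 0.013078
Relative intensity = 0.013078 / 0.399266 × 100 = 3.3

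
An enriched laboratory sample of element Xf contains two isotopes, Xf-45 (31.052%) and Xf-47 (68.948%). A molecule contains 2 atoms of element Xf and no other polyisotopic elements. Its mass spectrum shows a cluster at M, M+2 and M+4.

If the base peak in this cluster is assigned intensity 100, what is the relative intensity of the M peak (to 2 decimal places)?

Binomial terms of (0.31052 + 0.68948)^2: M 0.0964, M+2 0.4282, M+4 0.4754 → M+4 is the base peak.
P(M+4) = C(2,2) × 0.31052^0 × 0.68948^2 = 1 × 1.0000 × 0.47538267 = 0.475383 (base)
P(M) = C(2,0) × 0.31052^2 × 0.68948^0 = 1 × 0.09642267 × 1.0000 = 0.096423
Relative intensity = 0.096423 / 0.475383 × 100 = 20.28

20.28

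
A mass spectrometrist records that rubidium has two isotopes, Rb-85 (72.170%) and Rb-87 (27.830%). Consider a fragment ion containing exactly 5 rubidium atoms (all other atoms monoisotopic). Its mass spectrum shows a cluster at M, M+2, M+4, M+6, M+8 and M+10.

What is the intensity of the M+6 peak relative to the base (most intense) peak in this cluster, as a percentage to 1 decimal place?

Binomial terms of (0.72170 + 0.27830)^5: M 0.1958, M+2 0.3775, M+4 0.2911, M+6 0.1123, M+8 0.0216, M+10 0.0017 → M+2 is the base peak.
P(M+2) = C(5,1) × 0.72170^4 × 0.27830^1 = 5 × 0.27128565 × 0.2783 = 0.377494 (base)
P(M+6) = C(5,3) × 0.72170^2 × 0.27830^3 = 10 × 0.52085089 × 0.02155458 = 0.112267
Relative intensity = 0.112267 / 0.377494 × 100 = 29.7

29.7%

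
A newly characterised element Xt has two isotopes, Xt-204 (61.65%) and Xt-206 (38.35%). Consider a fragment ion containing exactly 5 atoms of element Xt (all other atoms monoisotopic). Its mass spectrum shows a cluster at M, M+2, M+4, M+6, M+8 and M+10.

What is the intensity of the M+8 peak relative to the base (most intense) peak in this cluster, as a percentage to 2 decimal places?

19.35%

Term probabilities: M 0.0891, M+2 0.2770, M+4 0.3446, M+6 0.2144, M+8 0.0667, M+10 0.0083. Base peak = M+4.
P(M+4) = C(5,2) × 0.6165^3 × 0.3835^2 = 10 × 0.23431454 × 0.14707225 = 0.344612 (base)
P(M+8) = C(5,4) × 0.6165^1 × 0.3835^4 = 5 × 0.6165 × 0.02163025 = 0.066675
Relative intensity = 0.066675 / 0.344612 × 100 = 19.35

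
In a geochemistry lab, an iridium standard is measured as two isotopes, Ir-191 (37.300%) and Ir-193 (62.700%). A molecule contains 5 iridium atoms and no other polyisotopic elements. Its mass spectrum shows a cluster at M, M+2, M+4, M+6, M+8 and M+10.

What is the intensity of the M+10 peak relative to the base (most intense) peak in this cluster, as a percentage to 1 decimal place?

28.3%

(0.37300 + 0.62700)^5 gives M 0.0072, M+2 0.0607, M+4 0.2040, M+6 0.3429, M+8 0.2882, M+10 0.0969; the largest is M+6.
P(M+6) = C(5,3) × 0.37300^2 × 0.62700^3 = 10 × 0.139129 × 0.24649188 = 0.342942 (base)
P(M+10) = C(5,5) × 0.37300^0 × 0.62700^5 = 1 × 1.0000 × 0.09690311 = 0.096903
Relative intensity = 0.096903 / 0.342942 × 100 = 28.3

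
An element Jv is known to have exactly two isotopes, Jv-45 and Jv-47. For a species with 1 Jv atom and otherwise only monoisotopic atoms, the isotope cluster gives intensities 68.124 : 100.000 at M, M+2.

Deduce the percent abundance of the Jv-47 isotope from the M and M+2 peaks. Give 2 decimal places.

If p is the fraction of Jv that is Jv-45, then I(M+2)/I(M) = [C(1,1)·p^0·(1−p)] / p^1 = 1·(1−p)/p = 100.000/68.124 = 1.4679
(1−p)/p = 1.4679/1 = 1.4679  ⇒  p = 1/(1 + 1.4679) = 0.4052
Jv-45: 40.52%, Jv-47: 59.48%.

59.48%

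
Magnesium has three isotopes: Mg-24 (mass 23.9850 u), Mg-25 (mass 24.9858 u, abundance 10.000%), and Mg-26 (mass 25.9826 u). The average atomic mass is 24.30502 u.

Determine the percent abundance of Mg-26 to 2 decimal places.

11.01%

The remaining 90.000% is split between Mg-24 (fraction x) and Mg-26 (fraction 0.90000 − x).
Substituting: 23.9850x + 25.9826(0.90000 − x) = 21.80644
(23.9850 − 25.9826)x = -1.5779  ⇒  x = 0.78990, y = 0.11010
Mg-24: 78.99%, Mg-26: 11.01%.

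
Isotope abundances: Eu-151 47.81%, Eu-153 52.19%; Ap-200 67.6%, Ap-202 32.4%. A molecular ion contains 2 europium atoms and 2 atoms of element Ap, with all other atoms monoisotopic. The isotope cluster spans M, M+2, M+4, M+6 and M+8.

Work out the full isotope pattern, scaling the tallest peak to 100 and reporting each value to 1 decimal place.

Europium pattern (n=2): 0.22857961 : 0.49904078 : 0.27237961
Element Ap pattern (n=2): 0.456976 : 0.438048 : 0.104976
Convolve the two distributions (both contribute in 2-u steps):
  M: 0.22857961×0.456976 = 0.104455
  M+2: 0.22857961×0.438048 + 0.49904078×0.456976 = 0.328179
  M+4: 0.22857961×0.104976 + 0.49904078×0.438048 + 0.27237961×0.456976 = 0.367070
  M+6: 0.49904078×0.104976 + 0.27237961×0.438048 = 0.171703
  M+8: 0.27237961×0.104976 = 0.028593
Scale to base peak (0.367070) = 100: 28.5 : 89.4 : 100.0 : 46.8 : 7.8

28.5 : 89.4 : 100.0 : 46.8 : 7.8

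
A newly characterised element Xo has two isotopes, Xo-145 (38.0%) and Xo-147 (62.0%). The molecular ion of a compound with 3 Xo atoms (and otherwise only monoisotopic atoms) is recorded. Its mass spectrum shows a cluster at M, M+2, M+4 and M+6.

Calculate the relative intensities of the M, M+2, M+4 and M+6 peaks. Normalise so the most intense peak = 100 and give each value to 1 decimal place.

Each Xo atom is independently Xo-145 (p = 0.380) or Xo-147 (q = 0.620); the cluster is the binomial expansion (p + q)^3.
P(M) = 0.380^3 = 0.054872
P(M+2) = 3 × 0.380^2 × 0.620^1 = 0.268584
P(M+4) = 3 × 0.380^1 × 0.620^2 = 0.438216
P(M+6) = 0.620^3 = 0.238328
The M+4 peak is largest (0.438216); scaling to 100 gives 12.5 : 61.3 : 100.0 : 54.4.

12.5 : 61.3 : 100.0 : 54.4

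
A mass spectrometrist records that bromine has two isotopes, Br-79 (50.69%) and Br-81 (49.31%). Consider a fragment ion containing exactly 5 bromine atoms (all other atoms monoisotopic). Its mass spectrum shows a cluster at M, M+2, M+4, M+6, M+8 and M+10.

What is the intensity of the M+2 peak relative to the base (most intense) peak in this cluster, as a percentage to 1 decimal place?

51.4%

(0.5069 + 0.4931)^5 gives M 0.0335, M+2 0.1628, M+4 0.3167, M+6 0.3081, M+8 0.1498, M+10 0.0292; the largest is M+4.
P(M+4) = C(5,2) × 0.5069^3 × 0.4931^2 = 10 × 0.13024674 × 0.24314761 = 0.316692 (base)
P(M+2) = C(5,1) × 0.5069^4 × 0.4931^1 = 5 × 0.06602207 × 0.4931 = 0.162777
Relative intensity = 0.162777 / 0.316692 × 100 = 51.4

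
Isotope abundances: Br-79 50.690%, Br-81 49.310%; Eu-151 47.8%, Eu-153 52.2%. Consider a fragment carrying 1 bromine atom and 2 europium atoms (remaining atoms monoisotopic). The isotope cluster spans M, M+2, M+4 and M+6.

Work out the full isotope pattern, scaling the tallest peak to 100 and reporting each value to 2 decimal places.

Bromine pattern (n=1): 0.5069 : 0.4931
Europium pattern (n=2): 0.228484 : 0.499032 : 0.272484
Convolve the two distributions (both contribute in 2-u steps):
  M: 0.5069×0.228484 = 0.115819
  M+2: 0.5069×0.499032 + 0.4931×0.228484 = 0.365625
  M+4: 0.5069×0.272484 + 0.4931×0.499032 = 0.384195
  M+6: 0.4931×0.272484 = 0.134362
Scale to base peak (0.384195) = 100: 30.15 : 95.17 : 100.00 : 34.97

30.15 : 95.17 : 100.00 : 34.97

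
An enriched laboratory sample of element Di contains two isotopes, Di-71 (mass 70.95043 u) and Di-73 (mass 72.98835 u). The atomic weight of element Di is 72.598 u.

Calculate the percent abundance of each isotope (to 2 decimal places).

With x = fraction of Di-71 (so Di-73 is 1 − x):
70.95043·x + 72.98835·(1 − x) = 72.598
(70.95043 − 72.98835)·x = 72.598 − 72.98835
x = -0.39035 / -2.03792 = 0.19154 → 19.15% Di-71, 80.85% Di-73.

Di-71: 19.15%, Di-73: 80.85%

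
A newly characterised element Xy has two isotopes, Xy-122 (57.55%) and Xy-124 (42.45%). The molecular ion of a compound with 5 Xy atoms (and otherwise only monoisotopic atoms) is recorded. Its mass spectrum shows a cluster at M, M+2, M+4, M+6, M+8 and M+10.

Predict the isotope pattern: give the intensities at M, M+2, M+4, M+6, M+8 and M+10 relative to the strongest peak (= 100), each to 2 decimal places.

18.38 : 67.79 : 100.00 : 73.76 : 27.20 : 4.01

Expanding (0.5755 + 0.4245)^5:
P(M) = 0.5755^5 = 0.063129
P(M+2) = 5 × 0.5755^4 × 0.4245^1 = 0.232825
P(M+4) = 10 × 0.5755^3 × 0.4245^2 = 0.343472
P(M+6) = 10 × 0.5755^2 × 0.4245^3 = 0.253352
P(M+8) = 5 × 0.5755^1 × 0.4245^4 = 0.093439
P(M+10) = 0.4245^5 = 0.013784
The M+4 peak is largest (0.343472); scaling to 100 gives 18.38 : 67.79 : 100.00 : 73.76 : 27.20 : 4.01.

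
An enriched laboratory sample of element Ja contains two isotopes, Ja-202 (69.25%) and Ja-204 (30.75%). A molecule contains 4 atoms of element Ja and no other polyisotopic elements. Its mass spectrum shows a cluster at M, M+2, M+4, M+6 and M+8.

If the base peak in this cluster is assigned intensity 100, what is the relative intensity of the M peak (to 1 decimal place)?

56.3

Term probabilities: M 0.2300, M+2 0.4085, M+4 0.2721, M+6 0.0805, M+8 0.0089. Base peak = M+2.
P(M+2) = C(4,1) × 0.6925^3 × 0.3075^1 = 4 × 0.3320927 × 0.3075 = 0.408474 (base)
P(M) = C(4,0) × 0.6925^4 × 0.3075^0 = 1 × 0.2299742 × 1.0000 = 0.229974
Relative intensity = 0.229974 / 0.408474 × 100 = 56.3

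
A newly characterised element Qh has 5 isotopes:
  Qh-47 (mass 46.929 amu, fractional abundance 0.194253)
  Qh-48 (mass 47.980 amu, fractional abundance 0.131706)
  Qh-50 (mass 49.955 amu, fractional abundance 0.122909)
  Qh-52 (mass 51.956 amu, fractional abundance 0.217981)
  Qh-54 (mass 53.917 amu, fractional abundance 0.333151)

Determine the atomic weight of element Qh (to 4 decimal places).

Average mass = Σ (abundance × isotope mass) = 0.194253 × 46.929 + 0.131706 × 47.980 + 0.122909 × 49.955 + 0.217981 × 51.956 + 0.333151 × 53.917
= 9.11610 + 6.31925 + 6.13992 + 11.32542 + 17.96250 = 50.86319 amu

50.8632 amu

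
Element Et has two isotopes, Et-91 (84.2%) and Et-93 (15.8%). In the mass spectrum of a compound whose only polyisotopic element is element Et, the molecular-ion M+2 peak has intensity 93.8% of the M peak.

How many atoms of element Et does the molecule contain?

5

With n Et atoms, P(M+2)/P(M) = C(n,1)·p^(n−1)q / p^n = n·q/p = n · 0.158/0.842.
n = 0.938 × 0.842/0.158 = 5.00 ≈ 5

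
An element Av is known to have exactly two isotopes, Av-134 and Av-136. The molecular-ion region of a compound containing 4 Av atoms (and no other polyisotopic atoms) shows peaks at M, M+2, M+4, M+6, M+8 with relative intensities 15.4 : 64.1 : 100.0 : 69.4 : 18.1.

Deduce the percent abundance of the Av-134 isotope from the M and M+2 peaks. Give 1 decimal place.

Let p = fractional abundance of Av-134. I(M+2)/I(M) = [C(4,1)·p^3·(1−p)] / p^4 = 4·(1−p)/p = 64.1/15.4 = 4.1623
(1−p)/p = 4.1623/4 = 1.0406  ⇒  p = 1/(1 + 1.0406) = 0.4901
Av-134: 49.0%, Av-136: 51.0%.

49.0%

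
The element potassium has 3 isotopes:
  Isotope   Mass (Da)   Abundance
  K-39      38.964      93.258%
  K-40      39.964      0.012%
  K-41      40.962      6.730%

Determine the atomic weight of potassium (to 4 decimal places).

39.0986 Da

Weight each isotope mass by its fractional abundance: 0.93258 × 38.964 + 0.00012 × 39.964 + 0.06730 × 40.962
= 36.33705 + 0.00480 + 2.75674 = 39.09859 Da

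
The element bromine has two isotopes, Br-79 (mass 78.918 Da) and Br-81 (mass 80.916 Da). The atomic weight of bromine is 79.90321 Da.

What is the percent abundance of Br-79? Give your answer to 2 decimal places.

Let x be the fractional abundance of Br-79; then Br-81 has abundance 1 − x.
78.918·x + 80.916·(1 − x) = 79.90321
(78.918 − 80.916)·x = 79.90321 − 80.916
x = -1.01279 / -1.998 = 0.50690 → 50.69% Br-79, 49.31% Br-81.

50.69%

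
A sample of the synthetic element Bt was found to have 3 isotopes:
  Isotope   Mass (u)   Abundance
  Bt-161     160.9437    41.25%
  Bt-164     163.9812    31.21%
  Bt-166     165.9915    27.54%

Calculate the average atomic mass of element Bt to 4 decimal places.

163.2819 u

The abundance-weighted mean is 0.4125 × 160.9437 + 0.3121 × 163.9812 + 0.2754 × 165.9915
= 66.38928 + 51.17853 + 45.71406 = 163.28187 u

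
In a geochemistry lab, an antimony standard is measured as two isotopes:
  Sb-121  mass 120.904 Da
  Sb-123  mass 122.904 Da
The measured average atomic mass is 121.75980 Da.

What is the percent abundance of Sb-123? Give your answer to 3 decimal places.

Let x be the fractional abundance of Sb-121; then Sb-123 has abundance 1 − x.
120.904·x + 122.904·(1 − x) = 121.75980
(120.904 − 122.904)·x = 121.75980 − 122.904
x = -1.14420 / -2.000 = 0.57210 → 57.210% Sb-121, 42.790% Sb-123.

42.790%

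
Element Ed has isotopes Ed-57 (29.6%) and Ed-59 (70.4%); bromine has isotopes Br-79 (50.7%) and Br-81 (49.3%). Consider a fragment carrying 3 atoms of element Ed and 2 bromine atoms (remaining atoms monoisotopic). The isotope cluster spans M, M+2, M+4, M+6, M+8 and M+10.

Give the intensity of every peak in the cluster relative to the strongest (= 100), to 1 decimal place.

1.9 : 17.1 : 59.8 : 100.0 : 79.3 : 23.9

Element Ed pattern (n=3): 0.02593434 : 0.18504499 : 0.44010701 : 0.34891366
Bromine pattern (n=2): 0.257049 : 0.499902 : 0.243049
Convolve the two distributions (both contribute in 2-u steps):
  M: 0.02593434×0.257049 = 0.006666
  M+2: 0.02593434×0.499902 + 0.18504499×0.257049 = 0.060530
  M+4: 0.02593434×0.243049 + 0.18504499×0.499902 + 0.44010701×0.257049 = 0.211937
  M+6: 0.18504499×0.243049 + 0.44010701×0.499902 + 0.34891366×0.257049 = 0.354673
  M+8: 0.44010701×0.243049 + 0.34891366×0.499902 = 0.281390
  M+10: 0.34891366×0.243049 = 0.084803
Scale to base peak (0.354673) = 100: 1.9 : 17.1 : 59.8 : 100.0 : 79.3 : 23.9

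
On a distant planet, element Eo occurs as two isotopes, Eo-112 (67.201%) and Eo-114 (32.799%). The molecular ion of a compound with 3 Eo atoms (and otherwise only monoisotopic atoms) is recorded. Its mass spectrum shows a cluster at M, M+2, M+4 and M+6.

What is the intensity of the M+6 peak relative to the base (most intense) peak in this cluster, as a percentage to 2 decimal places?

7.94%

Term probabilities: M 0.3035, M+2 0.4444, M+4 0.2169, M+6 0.0353. Base peak = M+2.
P(M+2) = C(3,1) × 0.67201^2 × 0.32799^1 = 3 × 0.45159744 × 0.32799 = 0.444358 (base)
P(M+6) = C(3,3) × 0.67201^0 × 0.32799^3 = 1 × 1.0000 × 0.03528432 = 0.035284
Relative intensity = 0.035284 / 0.444358 × 100 = 7.94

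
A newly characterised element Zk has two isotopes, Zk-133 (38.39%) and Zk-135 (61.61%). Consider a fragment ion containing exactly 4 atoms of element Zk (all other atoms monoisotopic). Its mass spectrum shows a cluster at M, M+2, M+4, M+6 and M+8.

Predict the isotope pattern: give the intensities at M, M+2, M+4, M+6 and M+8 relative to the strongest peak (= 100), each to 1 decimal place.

The 4 Zk atoms are independent, so intensities follow the terms of (0.3839 + 0.6161)^4.
P(M) = 0.3839^4 = 0.021721
P(M+2) = 4 × 0.3839^3 × 0.6161^1 = 0.139433
P(M+4) = 6 × 0.3839^2 × 0.6161^2 = 0.335653
P(M+6) = 4 × 0.3839^1 × 0.6161^3 = 0.359113
P(M+8) = 0.6161^4 = 0.144080
The M+6 peak is largest (0.359113); scaling to 100 gives 6.0 : 38.8 : 93.5 : 100.0 : 40.1.

6.0 : 38.8 : 93.5 : 100.0 : 40.1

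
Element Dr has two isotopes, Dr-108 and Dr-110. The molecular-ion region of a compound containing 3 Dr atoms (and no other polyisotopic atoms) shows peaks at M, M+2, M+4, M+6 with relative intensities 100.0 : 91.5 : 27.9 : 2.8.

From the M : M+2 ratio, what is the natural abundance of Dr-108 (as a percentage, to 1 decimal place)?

76.6%

If p is the fraction of Dr that is Dr-108, then I(M+2)/I(M) = [C(3,1)·p^2·(1−p)] / p^3 = 3·(1−p)/p = 91.5/100.0 = 0.9150
(1−p)/p = 0.9150/3 = 0.3050  ⇒  p = 1/(1 + 0.3050) = 0.7663
Dr-108: 76.6%, Dr-110: 23.4%.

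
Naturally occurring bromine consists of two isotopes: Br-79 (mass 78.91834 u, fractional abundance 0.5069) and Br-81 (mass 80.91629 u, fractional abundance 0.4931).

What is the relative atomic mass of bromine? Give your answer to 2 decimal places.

Weight each isotope mass by its fractional abundance: 0.5069 × 78.91834 + 0.4931 × 80.91629
= 40.003707 + 39.899823 = 79.903530 u

79.90 u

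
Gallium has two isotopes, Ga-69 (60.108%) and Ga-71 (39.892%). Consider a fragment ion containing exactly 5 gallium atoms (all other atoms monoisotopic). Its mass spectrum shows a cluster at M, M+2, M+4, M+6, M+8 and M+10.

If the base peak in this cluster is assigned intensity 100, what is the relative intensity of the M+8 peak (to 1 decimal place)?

Term probabilities: M 0.0785, M+2 0.2604, M+4 0.3456, M+6 0.2294, M+8 0.0761, M+10 0.0101. Base peak = M+4.
P(M+4) = C(5,2) × 0.60108^3 × 0.39892^2 = 10 × 0.2171685 × 0.15913717 = 0.345596 (base)
P(M+8) = C(5,4) × 0.60108^1 × 0.39892^4 = 5 × 0.60108 × 0.02532464 = 0.076111
Relative intensity = 0.076111 / 0.345596 × 100 = 22.0

22.0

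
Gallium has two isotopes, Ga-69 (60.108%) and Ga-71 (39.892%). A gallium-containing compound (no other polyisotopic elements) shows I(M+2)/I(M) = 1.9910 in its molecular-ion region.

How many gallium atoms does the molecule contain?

3

The M+2/M ratio from n Ga atoms is n · q/p = n · 0.39892/0.60108.
n = 1.9910 × 0.60108/0.39892 = 3.00 ≈ 3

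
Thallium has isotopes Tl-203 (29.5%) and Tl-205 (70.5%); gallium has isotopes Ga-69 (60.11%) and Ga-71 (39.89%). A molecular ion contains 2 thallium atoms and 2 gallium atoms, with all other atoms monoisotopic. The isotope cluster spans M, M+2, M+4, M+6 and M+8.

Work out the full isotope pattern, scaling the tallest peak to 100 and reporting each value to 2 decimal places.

8.00 : 48.87 : 100.00 : 77.51 : 20.13

Thallium pattern (n=2): 0.087025 : 0.41595 : 0.497025
Gallium pattern (n=2): 0.36132121 : 0.47955758 : 0.15912121
Convolve the two distributions (both contribute in 2-u steps):
  M: 0.087025×0.36132121 = 0.031444
  M+2: 0.087025×0.47955758 + 0.41595×0.36132121 = 0.192025
  M+4: 0.087025×0.15912121 + 0.41595×0.47955758 + 0.497025×0.36132121 = 0.392905
  M+6: 0.41595×0.15912121 + 0.497025×0.47955758 = 0.304539
  M+8: 0.497025×0.15912121 = 0.079087
Scale to base peak (0.392905) = 100: 8.00 : 48.87 : 100.00 : 77.51 : 20.13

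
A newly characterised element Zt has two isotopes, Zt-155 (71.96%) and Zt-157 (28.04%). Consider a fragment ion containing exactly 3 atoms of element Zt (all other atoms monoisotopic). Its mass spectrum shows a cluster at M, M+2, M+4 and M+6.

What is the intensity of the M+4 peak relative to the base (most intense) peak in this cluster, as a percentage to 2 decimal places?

(0.7196 + 0.2804)^3 gives M 0.3726, M+2 0.4356, M+4 0.1697, M+6 0.0220; the largest is M+2.
P(M+2) = C(3,1) × 0.7196^2 × 0.2804^1 = 3 × 0.51782416 × 0.2804 = 0.435594 (base)
P(M+4) = C(3,2) × 0.7196^1 × 0.2804^2 = 3 × 0.7196 × 0.07862416 = 0.169734
Relative intensity = 0.169734 / 0.435594 × 100 = 38.97

38.97%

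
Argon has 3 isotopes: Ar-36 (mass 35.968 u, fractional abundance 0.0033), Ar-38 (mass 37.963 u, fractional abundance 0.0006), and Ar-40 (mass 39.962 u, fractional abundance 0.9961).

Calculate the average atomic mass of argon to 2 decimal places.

Average mass = Σ (abundance × isotope mass) = 0.0033 × 35.968 + 0.0006 × 37.963 + 0.9961 × 39.962
= 0.1187 + 0.0228 + 39.8061 = 39.9476 u

39.95 u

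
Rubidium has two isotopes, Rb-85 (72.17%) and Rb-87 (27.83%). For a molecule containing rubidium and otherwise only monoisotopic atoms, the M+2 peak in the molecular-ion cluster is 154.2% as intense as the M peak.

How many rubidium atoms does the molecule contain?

The M+2/M ratio from n Rb atoms is n · q/p = n · 0.2783/0.7217.
n = 1.542 × 0.7217/0.2783 = 4.00 ≈ 4

4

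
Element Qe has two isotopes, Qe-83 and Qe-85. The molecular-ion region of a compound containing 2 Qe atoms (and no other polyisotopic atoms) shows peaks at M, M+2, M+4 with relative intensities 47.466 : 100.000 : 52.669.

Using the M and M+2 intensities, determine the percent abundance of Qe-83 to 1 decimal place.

Write p for the Qe-83 fraction. I(M+2)/I(M) = [C(2,1)·p^1·(1−p)] / p^2 = 2·(1−p)/p = 100.000/47.466 = 2.1068
(1−p)/p = 2.1068/2 = 1.0534  ⇒  p = 1/(1 + 1.0534) = 0.4870
Qe-83: 48.7%, Qe-85: 51.3%.

48.7%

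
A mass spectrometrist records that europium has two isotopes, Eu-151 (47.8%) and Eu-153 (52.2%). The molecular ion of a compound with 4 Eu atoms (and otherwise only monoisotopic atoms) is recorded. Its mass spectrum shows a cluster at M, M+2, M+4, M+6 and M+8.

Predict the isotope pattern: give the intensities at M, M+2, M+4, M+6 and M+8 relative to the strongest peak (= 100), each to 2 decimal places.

13.98 : 61.05 : 100.00 : 72.80 : 19.88

The 4 Eu atoms are independent, so intensities follow the terms of (0.478 + 0.522)^4.
P(M) = 0.478^4 = 0.052205
P(M+2) = 4 × 0.478^3 × 0.522^1 = 0.228042
P(M+4) = 6 × 0.478^2 × 0.522^2 = 0.373549
P(M+6) = 4 × 0.478^1 × 0.522^3 = 0.271956
P(M+8) = 0.522^4 = 0.074248
The M+4 peak is largest (0.373549); scaling to 100 gives 13.98 : 61.05 : 100.00 : 72.80 : 19.88.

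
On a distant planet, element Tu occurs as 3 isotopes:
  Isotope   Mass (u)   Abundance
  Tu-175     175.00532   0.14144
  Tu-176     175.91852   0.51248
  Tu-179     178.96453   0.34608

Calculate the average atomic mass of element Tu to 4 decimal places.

Weight each isotope mass by its fractional abundance: 0.14144 × 175.00532 + 0.51248 × 175.91852 + 0.34608 × 178.96453
= 24.752752 + 90.154723 + 61.936045 = 176.843520 u

176.8435 u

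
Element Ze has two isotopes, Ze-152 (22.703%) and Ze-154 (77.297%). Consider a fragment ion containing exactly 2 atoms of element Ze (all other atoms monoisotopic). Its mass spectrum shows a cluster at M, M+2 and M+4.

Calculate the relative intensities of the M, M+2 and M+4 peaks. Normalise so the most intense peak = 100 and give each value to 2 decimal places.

8.63 : 58.74 : 100.00

The 2 Ze atoms are independent, so intensities follow the terms of (0.22703 + 0.77297)^2.
P(M) = 0.22703^2 = 0.051543
P(M+2) = 2 × 0.22703^1 × 0.77297^1 = 0.350975
P(M+4) = 0.77297^2 = 0.597483
The M+4 peak is largest (0.597483); scaling to 100 gives 8.63 : 58.74 : 100.00.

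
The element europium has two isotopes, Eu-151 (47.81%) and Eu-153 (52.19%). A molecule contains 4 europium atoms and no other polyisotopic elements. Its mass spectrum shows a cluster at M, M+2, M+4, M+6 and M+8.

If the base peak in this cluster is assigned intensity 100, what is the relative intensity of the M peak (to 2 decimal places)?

Term probabilities: M 0.0522, M+2 0.2281, M+4 0.3736, M+6 0.2719, M+8 0.0742. Base peak = M+4.
P(M+4) = C(4,2) × 0.4781^2 × 0.5219^2 = 6 × 0.22857961 × 0.27237961 = 0.373563 (base)
P(M) = C(4,0) × 0.4781^4 × 0.5219^0 = 1 × 0.05224864 × 1.0000 = 0.052249
Relative intensity = 0.052249 / 0.373563 × 100 = 13.99

13.99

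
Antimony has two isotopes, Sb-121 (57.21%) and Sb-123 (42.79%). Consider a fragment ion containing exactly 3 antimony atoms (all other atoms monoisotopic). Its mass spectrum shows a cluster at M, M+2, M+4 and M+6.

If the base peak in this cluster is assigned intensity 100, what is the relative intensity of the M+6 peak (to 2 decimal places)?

Binomial terms of (0.5721 + 0.4279)^3: M 0.1872, M+2 0.4202, M+4 0.3143, M+6 0.0783 → M+2 is the base peak.
P(M+2) = C(3,1) × 0.5721^2 × 0.4279^1 = 3 × 0.32729841 × 0.4279 = 0.420153 (base)
P(M+6) = C(3,3) × 0.5721^0 × 0.4279^3 = 1 × 1.0000 × 0.07834781 = 0.078348
Relative intensity = 0.078348 / 0.420153 × 100 = 18.65

18.65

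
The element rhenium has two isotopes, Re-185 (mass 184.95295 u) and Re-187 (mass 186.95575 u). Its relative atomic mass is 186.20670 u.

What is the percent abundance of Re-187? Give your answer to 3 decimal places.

62.600%

With x = fraction of Re-185 (so Re-187 is 1 − x):
184.95295·x + 186.95575·(1 − x) = 186.20670
(184.95295 − 186.95575)·x = 186.20670 − 186.95575
x = -0.74905 / -2.00280 = 0.37400 → 37.400% Re-185, 62.600% Re-187.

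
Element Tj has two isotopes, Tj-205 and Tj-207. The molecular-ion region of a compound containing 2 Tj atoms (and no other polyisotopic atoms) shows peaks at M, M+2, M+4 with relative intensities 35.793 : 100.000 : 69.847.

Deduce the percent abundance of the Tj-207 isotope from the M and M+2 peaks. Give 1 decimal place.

58.3%

Let p = fractional abundance of Tj-205. I(M+2)/I(M) = [C(2,1)·p^1·(1−p)] / p^2 = 2·(1−p)/p = 100.000/35.793 = 2.7938
(1−p)/p = 2.7938/2 = 1.3969  ⇒  p = 1/(1 + 1.3969) = 0.4172
Tj-205: 41.7%, Tj-207: 58.3%.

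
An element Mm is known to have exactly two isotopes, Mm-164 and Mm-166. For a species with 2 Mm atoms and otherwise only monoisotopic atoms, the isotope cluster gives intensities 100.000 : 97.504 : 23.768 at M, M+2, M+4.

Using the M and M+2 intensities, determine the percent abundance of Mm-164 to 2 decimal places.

67.23%

If p is the fraction of Mm that is Mm-164, then I(M+2)/I(M) = [C(2,1)·p^1·(1−p)] / p^2 = 2·(1−p)/p = 97.504/100.000 = 0.9750
(1−p)/p = 0.9750/2 = 0.4875  ⇒  p = 1/(1 + 0.4875) = 0.6723
Mm-164: 67.23%, Mm-166: 32.77%.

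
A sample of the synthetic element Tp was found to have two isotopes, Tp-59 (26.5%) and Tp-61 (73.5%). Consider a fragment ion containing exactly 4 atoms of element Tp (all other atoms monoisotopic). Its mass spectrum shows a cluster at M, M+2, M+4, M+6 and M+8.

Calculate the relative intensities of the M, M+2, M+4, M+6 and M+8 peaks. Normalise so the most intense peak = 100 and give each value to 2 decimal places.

Each Tp atom is independently Tp-59 (p = 0.265) or Tp-61 (q = 0.735); the cluster is the binomial expansion (p + q)^4.
P(M) = 0.265^4 = 0.004932
P(M+2) = 4 × 0.265^3 × 0.735^1 = 0.054712
P(M+4) = 6 × 0.265^2 × 0.735^2 = 0.227624
P(M+6) = 4 × 0.265^1 × 0.735^3 = 0.420889
P(M+8) = 0.735^4 = 0.291843
The M+6 peak is largest (0.420889); scaling to 100 gives 1.17 : 13.00 : 54.08 : 100.00 : 69.34.

1.17 : 13.00 : 54.08 : 100.00 : 69.34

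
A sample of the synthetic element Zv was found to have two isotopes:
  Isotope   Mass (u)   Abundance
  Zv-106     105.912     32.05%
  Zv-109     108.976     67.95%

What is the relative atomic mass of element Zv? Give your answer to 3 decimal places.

107.994 u

Weight each isotope mass by its fractional abundance: 0.3205 × 105.912 + 0.6795 × 108.976
= 33.9448 + 74.0492 = 107.9940 u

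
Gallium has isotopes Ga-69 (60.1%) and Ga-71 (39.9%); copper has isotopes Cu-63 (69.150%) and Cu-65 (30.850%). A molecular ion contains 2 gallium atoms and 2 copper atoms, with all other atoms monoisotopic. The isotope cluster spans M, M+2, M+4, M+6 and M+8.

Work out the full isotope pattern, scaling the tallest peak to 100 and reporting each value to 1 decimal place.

Gallium pattern (n=2): 0.361201 : 0.479598 : 0.159201
Copper pattern (n=2): 0.47817225 : 0.4266555 : 0.09517225
Convolve the two distributions (both contribute in 2-u steps):
  M: 0.361201×0.47817225 = 0.172716
  M+2: 0.361201×0.4266555 + 0.479598×0.47817225 = 0.383439
  M+4: 0.361201×0.09517225 + 0.479598×0.4266555 + 0.159201×0.47817225 = 0.315125
  M+6: 0.479598×0.09517225 + 0.159201×0.4266555 = 0.113568
  M+8: 0.159201×0.09517225 = 0.015152
Scale to base peak (0.383439) = 100: 45.0 : 100.0 : 82.2 : 29.6 : 4.0

45.0 : 100.0 : 82.2 : 29.6 : 4.0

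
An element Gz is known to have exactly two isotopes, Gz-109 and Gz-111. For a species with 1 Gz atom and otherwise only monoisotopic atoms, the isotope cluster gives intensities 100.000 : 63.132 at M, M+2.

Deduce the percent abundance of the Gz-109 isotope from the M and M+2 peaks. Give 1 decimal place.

Write p for the Gz-109 fraction. I(M+2)/I(M) = [C(1,1)·p^0·(1−p)] / p^1 = 1·(1−p)/p = 63.132/100.000 = 0.6313
(1−p)/p = 0.6313/1 = 0.6313  ⇒  p = 1/(1 + 0.6313) = 0.6130
Gz-109: 61.3%, Gz-111: 38.7%.

61.3%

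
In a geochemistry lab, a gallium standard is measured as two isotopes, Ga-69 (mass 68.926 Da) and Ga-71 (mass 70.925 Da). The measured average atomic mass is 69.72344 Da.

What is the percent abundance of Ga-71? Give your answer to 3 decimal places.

Let x be the fractional abundance of Ga-69; then Ga-71 has abundance 1 − x.
68.926·x + 70.925·(1 − x) = 69.72344
(68.926 − 70.925)·x = 69.72344 − 70.925
x = -1.20156 / -1.999 = 0.60108 → 60.108% Ga-69, 39.892% Ga-71.

39.892%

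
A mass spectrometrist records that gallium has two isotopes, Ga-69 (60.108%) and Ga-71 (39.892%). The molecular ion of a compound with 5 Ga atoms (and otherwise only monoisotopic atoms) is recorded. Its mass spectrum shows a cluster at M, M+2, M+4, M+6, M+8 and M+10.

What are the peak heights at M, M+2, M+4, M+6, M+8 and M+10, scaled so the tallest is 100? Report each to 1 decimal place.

Expanding (0.60108 + 0.39892)^5:
P(M) = 0.60108^5 = 0.078462
P(M+2) = 5 × 0.60108^4 × 0.39892^1 = 0.260366
P(M+4) = 10 × 0.60108^3 × 0.39892^2 = 0.345596
P(M+6) = 10 × 0.60108^2 × 0.39892^3 = 0.229362
P(M+8) = 5 × 0.60108^1 × 0.39892^4 = 0.076111
P(M+10) = 0.39892^5 = 0.010103
The M+4 peak is largest (0.345596); scaling to 100 gives 22.7 : 75.3 : 100.0 : 66.4 : 22.0 : 2.9.

22.7 : 75.3 : 100.0 : 66.4 : 22.0 : 2.9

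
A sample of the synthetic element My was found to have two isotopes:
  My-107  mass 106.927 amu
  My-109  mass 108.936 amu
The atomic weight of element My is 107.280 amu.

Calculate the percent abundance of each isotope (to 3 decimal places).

With x = fraction of My-107 (so My-109 is 1 − x):
106.927·x + 108.936·(1 − x) = 107.280
(106.927 − 108.936)·x = 107.280 − 108.936
x = -1.656 / -2.009 = 0.82429 → 82.429% My-107, 17.571% My-109.

My-107: 82.429%, My-109: 17.571%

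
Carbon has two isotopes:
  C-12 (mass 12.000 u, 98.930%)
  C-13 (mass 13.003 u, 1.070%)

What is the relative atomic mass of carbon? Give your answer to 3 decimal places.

12.011 u

The abundance-weighted mean is 0.98930 × 12.000 + 0.01070 × 13.003
= 11.8716 + 0.1391 = 12.0107 u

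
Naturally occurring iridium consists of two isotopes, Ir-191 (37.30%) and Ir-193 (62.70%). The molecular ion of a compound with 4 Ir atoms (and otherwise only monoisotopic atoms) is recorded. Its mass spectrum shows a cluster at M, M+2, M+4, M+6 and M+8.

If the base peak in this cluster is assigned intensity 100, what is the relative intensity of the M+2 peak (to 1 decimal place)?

Binomial terms of (0.3730 + 0.6270)^4: M 0.0194, M+2 0.1302, M+4 0.3282, M+6 0.3678, M+8 0.1546 → M+6 is the base peak.
P(M+6) = C(4,3) × 0.3730^1 × 0.6270^3 = 4 × 0.3730 × 0.24649188 = 0.367766 (base)
P(M+2) = C(4,1) × 0.3730^3 × 0.6270^1 = 4 × 0.05189512 × 0.6270 = 0.130153
Relative intensity = 0.130153 / 0.367766 × 100 = 35.4

35.4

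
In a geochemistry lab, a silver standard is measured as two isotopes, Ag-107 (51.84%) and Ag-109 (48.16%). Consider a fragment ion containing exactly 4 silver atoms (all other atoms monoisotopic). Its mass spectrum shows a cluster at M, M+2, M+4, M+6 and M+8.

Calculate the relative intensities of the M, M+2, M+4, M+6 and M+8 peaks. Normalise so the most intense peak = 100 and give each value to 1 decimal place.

The 4 Ag atoms are independent, so intensities follow the terms of (0.5184 + 0.4816)^4.
P(M) = 0.5184^4 = 0.072220
P(M+2) = 4 × 0.5184^3 × 0.4816^1 = 0.268375
P(M+4) = 6 × 0.5184^2 × 0.4816^2 = 0.373985
P(M+6) = 4 × 0.5184^1 × 0.4816^3 = 0.231624
P(M+8) = 0.4816^4 = 0.053795
The M+4 peak is largest (0.373985); scaling to 100 gives 19.3 : 71.8 : 100.0 : 61.9 : 14.4.

19.3 : 71.8 : 100.0 : 61.9 : 14.4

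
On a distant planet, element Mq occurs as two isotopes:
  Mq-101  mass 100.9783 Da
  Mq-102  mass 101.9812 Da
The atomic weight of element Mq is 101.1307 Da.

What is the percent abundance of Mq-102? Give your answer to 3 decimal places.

15.196%

With x = fraction of Mq-101 (so Mq-102 is 1 − x):
100.9783·x + 101.9812·(1 − x) = 101.1307
(100.9783 − 101.9812)·x = 101.1307 − 101.9812
x = -0.8505 / -1.0029 = 0.84804 → 84.804% Mq-101, 15.196% Mq-102.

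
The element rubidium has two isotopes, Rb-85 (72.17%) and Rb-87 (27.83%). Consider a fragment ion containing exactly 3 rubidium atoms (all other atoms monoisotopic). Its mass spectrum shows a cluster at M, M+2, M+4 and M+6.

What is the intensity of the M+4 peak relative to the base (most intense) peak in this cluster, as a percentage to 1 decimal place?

38.6%

Binomial terms of (0.7217 + 0.2783)^3: M 0.3759, M+2 0.4349, M+4 0.1677, M+6 0.0216 → M+2 is the base peak.
P(M+2) = C(3,1) × 0.7217^2 × 0.2783^1 = 3 × 0.52085089 × 0.2783 = 0.434858 (base)
P(M+4) = C(3,2) × 0.7217^1 × 0.2783^2 = 3 × 0.7217 × 0.07745089 = 0.167689
Relative intensity = 0.167689 / 0.434858 × 100 = 38.6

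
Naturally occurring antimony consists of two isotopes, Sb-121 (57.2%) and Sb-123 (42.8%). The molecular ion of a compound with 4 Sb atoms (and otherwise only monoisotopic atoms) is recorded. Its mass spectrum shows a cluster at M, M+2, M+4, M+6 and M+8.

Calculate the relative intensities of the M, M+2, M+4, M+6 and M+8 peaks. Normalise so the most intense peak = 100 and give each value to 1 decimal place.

Each Sb atom is independently Sb-121 (p = 0.572) or Sb-123 (q = 0.428); the cluster is the binomial expansion (p + q)^4.
P(M) = 0.572^4 = 0.107049
P(M+2) = 4 × 0.572^3 × 0.428^1 = 0.320400
P(M+4) = 6 × 0.572^2 × 0.428^2 = 0.359609
P(M+6) = 4 × 0.572^1 × 0.428^3 = 0.179385
P(M+8) = 0.428^4 = 0.033556
The M+4 peak is largest (0.359609); scaling to 100 gives 29.8 : 89.1 : 100.0 : 49.9 : 9.3.

29.8 : 89.1 : 100.0 : 49.9 : 9.3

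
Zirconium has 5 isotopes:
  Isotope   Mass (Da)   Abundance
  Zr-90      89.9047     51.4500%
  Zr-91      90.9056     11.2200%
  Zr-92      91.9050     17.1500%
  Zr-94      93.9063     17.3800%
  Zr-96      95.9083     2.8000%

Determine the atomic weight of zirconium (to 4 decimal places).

Weight each isotope mass by its fractional abundance: 0.514500 × 89.9047 + 0.112200 × 90.9056 + 0.171500 × 91.9050 + 0.173800 × 93.9063 + 0.028000 × 95.9083
= 46.25597 + 10.19961 + 15.76171 + 16.32091 + 2.68543 = 91.22363 Da

91.2236 Da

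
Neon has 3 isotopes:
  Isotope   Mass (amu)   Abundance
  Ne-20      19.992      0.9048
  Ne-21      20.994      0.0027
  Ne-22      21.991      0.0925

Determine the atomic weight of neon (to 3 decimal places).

Ar = Σ fᵢ·mᵢ = 0.9048 × 19.992 + 0.0027 × 20.994 + 0.0925 × 21.991
= 18.0888 + 0.0567 + 2.0342 = 20.1797 amu

20.180 amu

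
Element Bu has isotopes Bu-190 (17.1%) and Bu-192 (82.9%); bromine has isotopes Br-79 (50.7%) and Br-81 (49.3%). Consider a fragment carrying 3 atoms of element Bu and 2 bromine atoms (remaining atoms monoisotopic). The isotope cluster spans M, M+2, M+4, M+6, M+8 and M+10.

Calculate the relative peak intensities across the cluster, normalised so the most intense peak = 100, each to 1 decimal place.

0.3 : 5.7 : 34.6 : 91.9 : 100.0 : 37.4

Element Bu pattern (n=3): 0.00500021 : 0.07272237 : 0.35255463 : 0.56972279
Bromine pattern (n=2): 0.257049 : 0.499902 : 0.243049
Convolve the two distributions (both contribute in 2-u steps):
  M: 0.00500021×0.257049 = 0.001285
  M+2: 0.00500021×0.499902 + 0.07272237×0.257049 = 0.021193
  M+4: 0.00500021×0.243049 + 0.07272237×0.499902 + 0.35255463×0.257049 = 0.128193
  M+6: 0.07272237×0.243049 + 0.35255463×0.499902 + 0.56972279×0.257049 = 0.340365
  M+8: 0.35255463×0.243049 + 0.56972279×0.499902 = 0.370494
  M+10: 0.56972279×0.243049 = 0.138471
Scale to base peak (0.370494) = 100: 0.3 : 5.7 : 34.6 : 91.9 : 100.0 : 37.4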